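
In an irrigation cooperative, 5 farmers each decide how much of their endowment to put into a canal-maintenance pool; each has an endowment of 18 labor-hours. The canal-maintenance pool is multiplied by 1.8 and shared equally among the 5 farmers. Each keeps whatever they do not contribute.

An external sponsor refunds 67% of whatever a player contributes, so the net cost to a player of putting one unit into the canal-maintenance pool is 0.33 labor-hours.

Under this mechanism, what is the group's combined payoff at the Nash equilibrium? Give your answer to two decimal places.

Under the mechanism each unit contributed yields (1.8/5) / 0.33 = 1.0909 back to its contributor per unit of net cost, which exceeds 1, making full contribution the dominant choice for everyone.
So the Nash equilibrium is full contribution by all 5; the group earns 5 × (18 × 0.67 + 1.8 × 18) = 222.30.

222.30 labor-hours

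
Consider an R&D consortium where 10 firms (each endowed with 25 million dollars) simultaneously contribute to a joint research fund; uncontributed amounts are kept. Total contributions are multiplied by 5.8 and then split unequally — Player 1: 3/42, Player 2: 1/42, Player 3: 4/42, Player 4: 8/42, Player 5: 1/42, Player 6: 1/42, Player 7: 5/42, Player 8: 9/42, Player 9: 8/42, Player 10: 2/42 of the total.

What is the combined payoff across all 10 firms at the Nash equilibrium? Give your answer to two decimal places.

610.00 million dollars

For player j, contributing a unit is worthwhile iff 5.8 × (j's share) ≥ 1, i.e. iff j's share is at least 0.1724.
Player 4, Player 8 and Player 9 clear that bar, contributing 25 each; the remaining 7 contribute 0. Total contributed: 75.
The joint research fund pays out 5.8 × 75 = 435.00 in total (split across the unequal shares, but the aggregate is all that matters for the group sum).
The 7 free-riders keep 25 each, adding 175. Group total = 175 + 435.00 = 610.00.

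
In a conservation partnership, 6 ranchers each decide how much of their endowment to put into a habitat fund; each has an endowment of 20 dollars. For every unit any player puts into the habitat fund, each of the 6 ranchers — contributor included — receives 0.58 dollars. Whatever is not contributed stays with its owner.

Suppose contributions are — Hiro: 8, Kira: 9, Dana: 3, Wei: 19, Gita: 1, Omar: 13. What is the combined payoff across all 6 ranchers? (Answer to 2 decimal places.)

251.44 dollars

Total contributed: 8 + 9 + 3 + 19 + 1 + 13 = 53; total kept: 6 × 20 − 53 = 67.
The habitat fund pays out 0.58 × 6 × 53 = 184.44 in aggregate.
Group total = 67 + 184.44 = 251.44.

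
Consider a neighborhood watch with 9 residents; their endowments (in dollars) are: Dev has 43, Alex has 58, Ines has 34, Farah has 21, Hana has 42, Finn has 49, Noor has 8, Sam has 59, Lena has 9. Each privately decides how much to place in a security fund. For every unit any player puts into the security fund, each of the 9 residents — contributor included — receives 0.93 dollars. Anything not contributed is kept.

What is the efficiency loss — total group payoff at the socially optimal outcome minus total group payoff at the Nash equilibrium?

The private return per contributed unit is 0.93 < 1 for everyone, so the Nash equilibrium is zero contribution and the group total is Σ E_j = 43 + 58 + 34 + 21 + 42 + 49 + 8 + 59 + 9 = 323.
Each contributed unit returns 8.370 to the group, so the social optimum is full contribution by everyone: group total = 8.370 × 323 = 2703.51.
Efficiency loss = (8.370 − 1) × 323 = 2380.51.

2380.51 dollars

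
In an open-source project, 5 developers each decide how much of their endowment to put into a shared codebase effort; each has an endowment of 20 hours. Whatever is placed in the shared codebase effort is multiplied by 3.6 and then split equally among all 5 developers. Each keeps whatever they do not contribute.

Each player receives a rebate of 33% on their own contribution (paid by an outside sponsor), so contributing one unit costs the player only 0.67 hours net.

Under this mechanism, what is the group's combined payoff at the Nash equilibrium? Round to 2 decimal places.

393.00 hours

The effective private return per unit is now (3.6/5) / 0.67 = 1.0746 > 1, so every player's dominant strategy flips to full contribution.
At the Nash equilibrium everyone contributes 20. Group total payoff = 5 × (20 × 0.33 + 3.6 × 20) = 393.00.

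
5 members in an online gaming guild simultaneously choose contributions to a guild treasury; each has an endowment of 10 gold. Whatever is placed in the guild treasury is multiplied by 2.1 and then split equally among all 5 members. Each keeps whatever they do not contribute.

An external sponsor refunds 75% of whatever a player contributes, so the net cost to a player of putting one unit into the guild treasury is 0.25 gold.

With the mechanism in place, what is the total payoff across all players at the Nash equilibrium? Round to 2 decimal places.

With the mechanism, a contributed unit returns (2.1/5) / 0.25 = 1.6800 per unit of net cost to the contributor — now above 1 — so contributing fully is weakly dominant for every player.
At the Nash equilibrium everyone contributes 10. Group total payoff = 5 × (10 × 0.75 + 2.1 × 10) = 142.50.

142.50 gold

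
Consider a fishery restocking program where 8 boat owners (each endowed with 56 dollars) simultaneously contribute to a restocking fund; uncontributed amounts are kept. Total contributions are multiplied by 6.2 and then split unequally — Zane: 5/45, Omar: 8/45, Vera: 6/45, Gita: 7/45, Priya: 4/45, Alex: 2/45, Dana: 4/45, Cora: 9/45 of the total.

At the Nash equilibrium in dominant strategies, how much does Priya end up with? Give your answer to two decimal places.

Player j's private return per contributed unit is 6.2 × (j's share). Contributing is weakly dominant for j when that share is at least 1/6.2 = 0.1613, and contributing 0 is dominant otherwise.
The shares above 0.1613 belong to Omar and Cora, contributing 56 each; the remaining 6 contribute 0. Total contributed: 112.
Priya keeps 56 and receives 6.2 × 112 × 4/45 = 61.72 from the restocking fund, for a payoff of 117.72.

117.72 dollars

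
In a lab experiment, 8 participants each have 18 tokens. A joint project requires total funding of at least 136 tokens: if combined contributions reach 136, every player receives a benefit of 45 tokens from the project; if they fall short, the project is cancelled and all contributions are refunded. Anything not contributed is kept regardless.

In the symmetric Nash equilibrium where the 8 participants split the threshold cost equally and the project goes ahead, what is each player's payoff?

Equal share of the threshold: 136/8 = 17.
At this profile no one gains by cutting their contribution: any cut drops the total below 136, the project is cancelled, contributions are refunded, and the deviator ends with 18, which is less than 18 − 17 + 45 = 46. Contributing more than 17 just wastes the excess. So contributing exactly 17 is a best response.
Each player's payoff: 18 − 17 + 45 = 46.

46 tokens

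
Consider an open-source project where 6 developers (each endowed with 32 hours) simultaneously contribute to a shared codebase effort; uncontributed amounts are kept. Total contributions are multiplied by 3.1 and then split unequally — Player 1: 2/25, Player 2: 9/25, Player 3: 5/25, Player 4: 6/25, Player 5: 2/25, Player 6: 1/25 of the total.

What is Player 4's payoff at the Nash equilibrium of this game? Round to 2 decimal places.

A player with share s gets back 3.1·s per unit contributed, so full contribution is dominant for anyone with s > 1/3.1 = 0.3226 and zero contribution is dominant for anyone below.
The only share above 0.3226 is Player 2's 9/25, contributing 32; the remaining 5 contribute 0. Total contributed: 32.
Player 4 keeps 32 and receives 3.1 × 32 × 6/25 = 23.81 from the shared codebase effort, for a payoff of 55.81.

55.81 hours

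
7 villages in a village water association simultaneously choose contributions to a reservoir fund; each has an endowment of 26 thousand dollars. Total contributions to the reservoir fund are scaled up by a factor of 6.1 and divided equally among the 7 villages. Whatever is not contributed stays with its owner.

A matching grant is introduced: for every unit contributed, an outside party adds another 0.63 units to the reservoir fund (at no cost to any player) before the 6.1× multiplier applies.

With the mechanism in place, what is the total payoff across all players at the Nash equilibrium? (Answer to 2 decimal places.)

Under the mechanism each unit contributed yields 6.1 × 1.63 / 7 = 1.4204 back to its contributor per unit of net cost, which exceeds 1, making full contribution the dominant choice for everyone.
At the Nash equilibrium everyone contributes 26. Group total payoff = 6.1 × 1.63 × 182 = 1809.63.

1809.63 thousand dollars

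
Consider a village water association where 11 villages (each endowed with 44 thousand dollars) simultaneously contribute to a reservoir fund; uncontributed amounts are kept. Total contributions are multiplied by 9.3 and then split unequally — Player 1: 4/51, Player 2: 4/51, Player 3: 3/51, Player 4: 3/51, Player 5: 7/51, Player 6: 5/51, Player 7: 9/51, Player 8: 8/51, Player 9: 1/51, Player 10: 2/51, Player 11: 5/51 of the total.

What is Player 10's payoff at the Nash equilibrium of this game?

92.14 thousand dollars

For player j, contributing a unit is worthwhile iff 9.3 × (j's share) ≥ 1, i.e. iff j's share is at least 0.1075.
The shares above 0.1075 belong to Player 5, Player 7 and Player 8, contributing 44 each; the remaining 8 contribute 0. Total contributed: 132.
Player 10 keeps 44 and receives 9.3 × 132 × 2/51 = 48.14 from the reservoir fund, for a payoff of 92.14.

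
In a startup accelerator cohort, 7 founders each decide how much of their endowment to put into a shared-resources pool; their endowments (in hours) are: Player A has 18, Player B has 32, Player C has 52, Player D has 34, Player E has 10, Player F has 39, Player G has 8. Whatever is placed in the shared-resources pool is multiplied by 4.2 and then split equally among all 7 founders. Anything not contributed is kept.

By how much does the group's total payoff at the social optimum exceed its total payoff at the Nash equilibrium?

617.60 hours

The private return per contributed unit is 4.2/7 = 0.6000 < 1 for every player regardless of endowment, so the Nash equilibrium is zero contribution and the group total is Σ E_j = 18 + 32 + 52 + 34 + 10 + 39 + 8 = 193.
Each contributed unit returns 4.200 to the group, so the social optimum is full contribution by everyone: group total = 4.200 × 193 = 810.60.
Efficiency loss = (4.200 − 1) × 193 = 617.60.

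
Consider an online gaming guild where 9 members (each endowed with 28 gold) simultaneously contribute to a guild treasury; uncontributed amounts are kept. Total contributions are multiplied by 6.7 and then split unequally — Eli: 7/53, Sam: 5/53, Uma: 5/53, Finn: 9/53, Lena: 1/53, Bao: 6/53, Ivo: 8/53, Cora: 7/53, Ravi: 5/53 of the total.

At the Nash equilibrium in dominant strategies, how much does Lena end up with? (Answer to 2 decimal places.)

35.08 gold

Each unit j contributes comes back to j as 6.7 × (j's share), so j prefers to contribute only if that share exceeds 1/6.7 = 0.1493; otherwise keeping the unit dominates.
The shares above 0.1493 belong to Finn and Ivo, contributing 28 each; the remaining 7 contribute 0. Total contributed: 56.
Lena keeps 28 and receives 6.7 × 56 × 1/53 = 7.08 from the guild treasury, for a payoff of 35.08.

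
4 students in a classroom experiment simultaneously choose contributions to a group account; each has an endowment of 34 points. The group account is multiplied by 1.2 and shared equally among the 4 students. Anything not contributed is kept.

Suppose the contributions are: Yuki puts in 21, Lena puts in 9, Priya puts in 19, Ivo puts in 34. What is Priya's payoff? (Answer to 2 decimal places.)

39.90 points

Total contributed: 21 + 9 + 19 + 34 = 83.
Each receives 1.2 × 83 / 4 = 24.90 from the group account.
Priya keeps 34 − 19 = 15, so Priya's payoff is 15 + 24.90 = 39.90.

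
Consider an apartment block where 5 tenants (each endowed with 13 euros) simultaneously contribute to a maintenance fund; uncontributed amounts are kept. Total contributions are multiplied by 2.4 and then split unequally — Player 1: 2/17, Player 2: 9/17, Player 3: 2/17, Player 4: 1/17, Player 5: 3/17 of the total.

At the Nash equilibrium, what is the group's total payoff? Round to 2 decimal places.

83.20 euros

Player j's private return per contributed unit is 2.4 × (j's share). Contributing is weakly dominant for j when that share is at least 1/2.4 = 0.4167, and contributing 0 is dominant otherwise.
Player 2 alone (share 9/17) is above the threshold, contributing 13; the remaining 4 contribute 0. Total contributed: 13.
The maintenance fund pays out 2.4 × 13 = 31.20 in total (split across the unequal shares, but the aggregate is all that matters for the group sum).
The 4 free-riders keep 13 each, adding 52. Group total = 52 + 31.20 = 83.20.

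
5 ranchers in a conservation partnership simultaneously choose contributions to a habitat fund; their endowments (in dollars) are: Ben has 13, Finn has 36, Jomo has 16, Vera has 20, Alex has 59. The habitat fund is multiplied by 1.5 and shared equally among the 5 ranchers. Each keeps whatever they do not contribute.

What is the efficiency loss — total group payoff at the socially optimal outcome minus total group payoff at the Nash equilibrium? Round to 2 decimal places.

72.00 dollars

The private return per contributed unit is 1.5/5 = 0.3000 < 1 for every player regardless of endowment, so the Nash equilibrium is zero contribution and the group total is Σ E_j = 13 + 36 + 16 + 20 + 59 = 144.
Each contributed unit returns 1.500 to the group, so the social optimum is full contribution by everyone: group total = 1.500 × 144 = 216.00.
Efficiency loss = (1.500 − 1) × 144 = 72.00.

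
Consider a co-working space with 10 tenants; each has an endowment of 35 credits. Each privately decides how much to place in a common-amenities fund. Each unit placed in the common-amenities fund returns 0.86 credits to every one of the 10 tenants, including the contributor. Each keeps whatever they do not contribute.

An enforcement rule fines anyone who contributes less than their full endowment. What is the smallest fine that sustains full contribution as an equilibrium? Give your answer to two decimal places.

Given the others contribute fully, the best deviation is to contribute 0 (any partial contribution still incurs the fine and gives up units whose private return 0.86 is below 1).
Deviating from 35 to 0 saves 35 credits but forfeits the deviator's share of the drop in the common-amenities fund: 0.86 × 35 = 30.10.
So the deviation gain is 35 − 30.10 = 4.90, and the fine must be at least 4.90 credits to wipe it out.

4.90 credits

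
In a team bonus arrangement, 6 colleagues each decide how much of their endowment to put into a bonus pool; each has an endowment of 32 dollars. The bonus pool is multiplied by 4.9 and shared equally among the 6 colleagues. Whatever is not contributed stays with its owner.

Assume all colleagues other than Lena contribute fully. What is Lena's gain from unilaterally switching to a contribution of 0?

Switching from a contribution of 32 to 0 lets Lena keep an extra 32 dollars, but lowers the bonus pool by 32, which costs Lena their own share of that drop: 4.9/6 × 32 = 26.13.
Net gain = 32 − 26.13 = 5.87. The private return per contributed unit (0.8167) is below 1, so free-riding is indeed the best response regardless of what the others do.

5.87 dollars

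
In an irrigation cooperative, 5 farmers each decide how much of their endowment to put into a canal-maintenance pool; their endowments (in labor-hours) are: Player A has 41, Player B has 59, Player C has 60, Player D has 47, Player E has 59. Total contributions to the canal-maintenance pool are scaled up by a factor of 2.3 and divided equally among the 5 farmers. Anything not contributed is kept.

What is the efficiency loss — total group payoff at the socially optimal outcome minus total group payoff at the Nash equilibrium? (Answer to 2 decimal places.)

345.80 labor-hours

The private return per contributed unit is 2.3/5 = 0.4600 < 1 for every player regardless of endowment, so the Nash equilibrium is zero contribution and the group total is Σ E_j = 41 + 59 + 60 + 47 + 59 = 266.
Each contributed unit returns 2.300 to the group, so the social optimum is full contribution by everyone: group total = 2.300 × 266 = 611.80.
Efficiency loss = (2.300 − 1) × 266 = 345.80.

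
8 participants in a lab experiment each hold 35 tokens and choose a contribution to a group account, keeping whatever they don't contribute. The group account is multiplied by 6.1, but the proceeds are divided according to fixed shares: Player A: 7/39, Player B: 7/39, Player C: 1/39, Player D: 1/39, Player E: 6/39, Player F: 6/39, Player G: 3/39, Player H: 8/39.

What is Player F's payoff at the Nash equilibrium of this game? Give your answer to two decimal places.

Each unit j contributes comes back to j as 6.1 × (j's share), so j prefers to contribute only if that share exceeds 1/6.1 = 0.1639; otherwise keeping the unit dominates.
The shares above 0.1639 belong to Player A, Player B and Player H, contributing 35 each; the remaining 5 contribute 0. Total contributed: 105.
Player F keeps 35 and receives 6.1 × 105 × 6/39 = 98.54 from the group account, for a payoff of 133.54.

133.54 tokens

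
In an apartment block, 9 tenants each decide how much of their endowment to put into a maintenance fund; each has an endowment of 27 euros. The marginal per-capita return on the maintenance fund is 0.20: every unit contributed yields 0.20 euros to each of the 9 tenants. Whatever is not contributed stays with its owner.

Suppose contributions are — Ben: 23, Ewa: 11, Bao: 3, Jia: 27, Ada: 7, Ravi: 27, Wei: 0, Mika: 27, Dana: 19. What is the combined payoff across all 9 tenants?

Total contributed: 23 + 11 + 3 + 27 + 7 + 27 + 0 + 27 + 19 = 144; total kept: 9 × 27 − 144 = 99.
The maintenance fund pays out 0.20 × 9 × 144 = 259.20 in aggregate.
Group total = 99 + 259.20 = 358.20.

358.20 euros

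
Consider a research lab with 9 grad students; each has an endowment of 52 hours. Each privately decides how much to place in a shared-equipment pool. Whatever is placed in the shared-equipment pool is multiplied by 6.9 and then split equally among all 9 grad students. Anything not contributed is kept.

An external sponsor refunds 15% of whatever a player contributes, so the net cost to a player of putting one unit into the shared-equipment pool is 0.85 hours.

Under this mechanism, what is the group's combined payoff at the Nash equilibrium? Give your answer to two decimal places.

The effective private return is (6.9/9) / 0.85 = 0.9020, which is still under 1, so the mechanism doesn't change anyone's dominant strategy: zero contribution.
At the Nash equilibrium no one contributes; group total payoff = 9 × 52 = 468.

468.00 hours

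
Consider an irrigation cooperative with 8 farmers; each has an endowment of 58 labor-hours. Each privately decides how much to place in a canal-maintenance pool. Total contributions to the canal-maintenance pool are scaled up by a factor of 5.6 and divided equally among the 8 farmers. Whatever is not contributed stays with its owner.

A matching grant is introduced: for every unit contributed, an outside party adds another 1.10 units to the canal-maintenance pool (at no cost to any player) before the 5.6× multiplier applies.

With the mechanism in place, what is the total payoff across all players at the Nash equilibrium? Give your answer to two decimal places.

5456.64 labor-hours

With the mechanism, a contributed unit returns 5.6 × 2.10 / 8 = 1.4700 per unit of net cost to the contributor — now above 1 — so contributing fully is weakly dominant for every player.
At the Nash equilibrium everyone contributes 58. Group total payoff = 5.6 × 2.10 × 464 = 5456.64.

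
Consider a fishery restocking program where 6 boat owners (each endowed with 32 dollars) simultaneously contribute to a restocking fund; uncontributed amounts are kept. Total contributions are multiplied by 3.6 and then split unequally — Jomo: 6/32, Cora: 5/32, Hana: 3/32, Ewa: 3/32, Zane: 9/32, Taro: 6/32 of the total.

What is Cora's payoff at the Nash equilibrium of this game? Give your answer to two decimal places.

50.00 dollars

Each unit j contributes comes back to j as 3.6 × (j's share), so j prefers to contribute only if that share exceeds 1/3.6 = 0.2778; otherwise keeping the unit dominates.
Only Zane (9/32) clears that bar, contributing 32; the remaining 5 contribute 0. Total contributed: 32.
Cora keeps 32 and receives 3.6 × 32 × 5/32 = 18.00 from the restocking fund, for a payoff of 50.00.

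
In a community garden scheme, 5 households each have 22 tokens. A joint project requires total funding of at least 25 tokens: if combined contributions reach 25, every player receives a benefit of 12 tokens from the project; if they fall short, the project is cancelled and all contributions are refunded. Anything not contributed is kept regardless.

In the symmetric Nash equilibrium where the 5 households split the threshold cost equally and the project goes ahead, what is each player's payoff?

Equal share of the threshold: 25/5 = 5.
At this profile no one gains by cutting their contribution: any cut drops the total below 25, the project is cancelled, contributions are refunded, and the deviator ends with 22, which is less than 22 − 5 + 12 = 29. Contributing more than 5 just wastes the excess. So contributing exactly 5 is a best response.
Each player's payoff: 22 − 5 + 12 = 29.

29 tokens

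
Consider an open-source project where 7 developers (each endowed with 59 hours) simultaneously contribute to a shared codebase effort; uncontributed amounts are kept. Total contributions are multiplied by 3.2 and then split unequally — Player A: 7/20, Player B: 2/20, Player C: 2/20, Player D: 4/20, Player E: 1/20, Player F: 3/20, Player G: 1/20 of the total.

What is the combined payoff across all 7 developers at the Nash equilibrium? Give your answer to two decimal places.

542.80 hours

For player j, contributing a unit is worthwhile iff 3.2 × (j's share) ≥ 1, i.e. iff j's share is at least 0.3125.
Only Player A (7/20) clears that bar, contributing 59; the remaining 6 contribute 0. Total contributed: 59.
The shared codebase effort pays out 3.2 × 59 = 188.80 in total (split across the unequal shares, but the aggregate is all that matters for the group sum).
The 6 free-riders keep 59 each, adding 354. Group total = 354 + 188.80 = 542.80.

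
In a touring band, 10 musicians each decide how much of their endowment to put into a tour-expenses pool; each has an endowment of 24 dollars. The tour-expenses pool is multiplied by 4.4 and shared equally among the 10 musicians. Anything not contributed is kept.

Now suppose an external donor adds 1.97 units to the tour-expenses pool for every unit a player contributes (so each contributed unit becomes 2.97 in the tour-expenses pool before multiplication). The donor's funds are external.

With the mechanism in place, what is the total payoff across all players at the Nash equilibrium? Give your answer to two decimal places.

With the mechanism, a contributed unit returns 4.4 × 2.97 / 10 = 1.3068 per unit of net cost to the contributor — now above 1 — so contributing fully is weakly dominant for every player.
At the Nash equilibrium everyone contributes 24. Group total payoff = 4.4 × 2.97 × 240 = 3136.32.

3136.32 dollars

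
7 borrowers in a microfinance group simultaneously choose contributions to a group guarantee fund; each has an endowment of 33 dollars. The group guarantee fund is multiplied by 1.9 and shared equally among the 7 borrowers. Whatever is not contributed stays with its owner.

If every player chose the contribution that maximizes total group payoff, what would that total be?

438.90 dollars

Each contributed unit returns 1.900 to the group as a whole (0.2714 to each of 7 players), which exceeds 1, so the social optimum is full contribution: group total = 1.900 × 231 = 438.90.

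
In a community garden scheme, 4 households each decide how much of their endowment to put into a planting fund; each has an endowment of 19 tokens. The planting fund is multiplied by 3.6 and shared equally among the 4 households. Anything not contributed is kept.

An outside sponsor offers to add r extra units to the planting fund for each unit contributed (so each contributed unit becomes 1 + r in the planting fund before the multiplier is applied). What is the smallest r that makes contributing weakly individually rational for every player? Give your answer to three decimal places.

0.111

With matching at rate r, one contributed unit becomes (1 + r) in the planting fund and returns 3.6 × (1 + r) / 4 to the contributor.
Setting this equal to 1: 1 + r = 4/3.6 = 1.1111.
So the minimum matching rate is r = 1.1111 − 1 = 0.111.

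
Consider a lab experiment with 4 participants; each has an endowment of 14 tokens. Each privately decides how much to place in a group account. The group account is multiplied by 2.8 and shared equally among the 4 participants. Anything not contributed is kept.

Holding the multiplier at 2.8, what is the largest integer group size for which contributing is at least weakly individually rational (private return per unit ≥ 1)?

2

Private return per unit is 2.8/(group size), which is ≥ 1 whenever the group size is ≤ 2.8.
The largest such integer is 2.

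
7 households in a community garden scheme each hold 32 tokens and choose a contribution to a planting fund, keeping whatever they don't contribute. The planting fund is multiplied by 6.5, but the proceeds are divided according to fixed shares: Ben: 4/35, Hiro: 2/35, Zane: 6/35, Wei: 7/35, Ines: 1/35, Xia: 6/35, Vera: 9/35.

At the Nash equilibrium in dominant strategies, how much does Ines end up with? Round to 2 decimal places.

For player j, contributing a unit is worthwhile iff 6.5 × (j's share) ≥ 1, i.e. iff j's share is at least 0.1538.
Zane, Wei, Xia and Vera clear that bar, contributing 32 each; the remaining 3 contribute 0. Total contributed: 128.
Ines keeps 32 and receives 6.5 × 128 × 1/35 = 23.77 from the planting fund, for a payoff of 55.77.

55.77 tokens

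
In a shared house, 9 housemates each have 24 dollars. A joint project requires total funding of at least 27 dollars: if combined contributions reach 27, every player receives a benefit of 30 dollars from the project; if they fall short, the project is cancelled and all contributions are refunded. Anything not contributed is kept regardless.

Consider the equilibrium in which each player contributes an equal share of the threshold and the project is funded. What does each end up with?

Equal share of the threshold: 27/9 = 3.
At this profile no one gains by cutting their contribution: any cut drops the total below 27, the project is cancelled, contributions are refunded, and the deviator ends with 24, which is less than 24 − 3 + 30 = 51. Contributing more than 3 just wastes the excess. So contributing exactly 3 is a best response.
Each player's payoff: 24 − 3 + 30 = 51.

51 dollars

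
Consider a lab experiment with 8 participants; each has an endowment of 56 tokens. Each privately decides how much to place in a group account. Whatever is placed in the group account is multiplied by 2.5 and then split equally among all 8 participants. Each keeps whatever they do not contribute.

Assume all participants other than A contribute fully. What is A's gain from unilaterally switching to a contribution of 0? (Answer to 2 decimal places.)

38.50 tokens

Switching from a contribution of 56 to 0 lets A keep an extra 56 tokens, but lowers the group account by 56, which costs A their own share of that drop: 2.5/8 × 56 = 17.50.
Net gain = 56 − 17.50 = 38.50. The private return per contributed unit (0.3125) is below 1, so free-riding is indeed the best response regardless of what the others do.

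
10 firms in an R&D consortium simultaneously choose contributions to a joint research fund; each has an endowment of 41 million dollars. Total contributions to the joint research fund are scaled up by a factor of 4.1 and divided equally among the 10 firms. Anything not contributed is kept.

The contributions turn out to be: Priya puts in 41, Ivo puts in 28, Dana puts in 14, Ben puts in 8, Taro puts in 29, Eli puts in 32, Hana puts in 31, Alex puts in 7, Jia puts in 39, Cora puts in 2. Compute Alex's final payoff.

128.71 million dollars

Total contributed: 41 + 28 + 14 + 8 + 29 + 32 + 31 + 7 + 39 + 2 = 231.
Each receives 4.1 × 231 / 10 = 94.71 from the joint research fund.
Alex keeps 41 − 7 = 34, so Alex's payoff is 34 + 94.71 = 128.71.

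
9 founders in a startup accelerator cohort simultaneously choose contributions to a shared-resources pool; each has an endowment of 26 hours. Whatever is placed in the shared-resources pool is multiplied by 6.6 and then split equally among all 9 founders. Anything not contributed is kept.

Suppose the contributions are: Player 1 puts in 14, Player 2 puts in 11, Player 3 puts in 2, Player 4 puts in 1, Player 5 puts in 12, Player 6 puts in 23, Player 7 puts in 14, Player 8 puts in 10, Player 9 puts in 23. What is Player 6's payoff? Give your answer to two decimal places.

83.67 hours

Total contributed: 14 + 11 + 2 + 1 + 12 + 23 + 14 + 10 + 23 = 110.
Each receives 6.6 × 110 / 9 = 80.67 from the shared-resources pool.
Player 6 keeps 26 − 23 = 3, so Player 6's payoff is 3 + 80.67 = 83.67.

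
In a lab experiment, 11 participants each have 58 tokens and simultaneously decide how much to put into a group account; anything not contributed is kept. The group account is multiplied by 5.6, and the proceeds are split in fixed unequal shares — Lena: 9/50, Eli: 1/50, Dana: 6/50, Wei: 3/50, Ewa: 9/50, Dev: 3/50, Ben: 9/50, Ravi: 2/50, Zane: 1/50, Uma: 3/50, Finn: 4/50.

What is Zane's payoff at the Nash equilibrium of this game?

77.49 tokens

For player j, contributing a unit is worthwhile iff 5.6 × (j's share) ≥ 1, i.e. iff j's share is at least 0.1786.
The shares above 0.1786 belong to Lena, Ewa and Ben, contributing 58 each; the remaining 8 contribute 0. Total contributed: 174.
Zane keeps 58 and receives 5.6 × 174 × 1/50 = 19.49 from the group account, for a payoff of 77.49.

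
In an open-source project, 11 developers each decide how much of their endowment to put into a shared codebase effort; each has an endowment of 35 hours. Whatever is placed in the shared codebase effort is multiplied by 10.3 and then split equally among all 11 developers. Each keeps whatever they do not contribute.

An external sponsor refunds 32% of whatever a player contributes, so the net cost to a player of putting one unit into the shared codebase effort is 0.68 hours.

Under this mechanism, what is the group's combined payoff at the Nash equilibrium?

With the mechanism, a contributed unit returns (10.3/11) / 0.68 = 1.3770 per unit of net cost to the contributor — now above 1 — so contributing fully is weakly dominant for every player.
So the Nash equilibrium is full contribution by all 11; the group earns 11 × (35 × 0.32 + 10.3 × 35) = 4088.70.

4088.70 hours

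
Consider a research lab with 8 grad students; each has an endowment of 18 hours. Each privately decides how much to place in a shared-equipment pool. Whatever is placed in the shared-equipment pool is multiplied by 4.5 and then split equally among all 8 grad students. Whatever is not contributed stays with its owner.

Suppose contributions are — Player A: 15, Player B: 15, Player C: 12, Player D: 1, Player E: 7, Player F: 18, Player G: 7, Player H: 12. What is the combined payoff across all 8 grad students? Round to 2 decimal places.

Total contributed: 15 + 15 + 12 + 1 + 7 + 18 + 7 + 12 = 87; total kept: 8 × 18 − 87 = 57.
The shared-equipment pool pays out 4.5 × 87 = 391.50 in aggregate.
Group total = 57 + 391.50 = 448.50.

448.50 hours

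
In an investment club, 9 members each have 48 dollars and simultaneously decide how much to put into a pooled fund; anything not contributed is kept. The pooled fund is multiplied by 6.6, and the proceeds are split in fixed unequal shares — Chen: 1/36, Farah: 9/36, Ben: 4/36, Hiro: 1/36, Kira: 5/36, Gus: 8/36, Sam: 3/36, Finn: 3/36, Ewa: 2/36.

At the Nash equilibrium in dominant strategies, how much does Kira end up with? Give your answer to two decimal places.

A player with share s gets back 6.6·s per unit contributed, so full contribution is dominant for anyone with s > 1/6.6 = 0.1515 and zero contribution is dominant for anyone below.
The shares above 0.1515 belong to Farah and Gus, contributing 48 each; the remaining 7 contribute 0. Total contributed: 96.
Kira keeps 48 and receives 6.6 × 96 × 5/36 = 88.00 from the pooled fund, for a payoff of 136.00.

136.00 dollars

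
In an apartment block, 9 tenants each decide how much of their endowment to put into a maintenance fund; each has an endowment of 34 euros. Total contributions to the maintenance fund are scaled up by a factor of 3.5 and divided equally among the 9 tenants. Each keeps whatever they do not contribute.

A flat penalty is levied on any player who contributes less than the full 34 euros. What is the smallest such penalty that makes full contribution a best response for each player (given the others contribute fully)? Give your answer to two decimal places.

20.78 euros

Given the others contribute fully, the best deviation is to contribute 0 (any partial contribution still incurs the fine and gives up units whose private return 0.3889 is below 1).
Deviating from 34 to 0 saves 34 euros but forfeits the deviator's share of the drop in the maintenance fund: 3.5/9 × 34 = 13.22.
So the deviation gain is 34 − 13.22 = 20.78, and the fine must be at least 20.78 euros to wipe it out.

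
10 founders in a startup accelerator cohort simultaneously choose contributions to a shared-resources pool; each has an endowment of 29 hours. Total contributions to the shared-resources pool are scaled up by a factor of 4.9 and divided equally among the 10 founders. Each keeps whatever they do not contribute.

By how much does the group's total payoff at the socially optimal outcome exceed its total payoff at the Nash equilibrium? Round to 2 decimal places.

1131.00 hours

Each contributed unit returns 4.9/10 = 0.4900 to its contributor — below 1 — so contributing 0 is dominant for every player. At the Nash equilibrium everyone keeps their 29, and the group total is 10 × 29 = 290.
Each contributed unit returns 4.900 to the group as a whole (0.4900 to each of 10 players), which exceeds 1, so the social optimum is full contribution: group total = 4.900 × 290 = 1421.00.
Efficiency loss = 1421.00 − 290 = 1131.00.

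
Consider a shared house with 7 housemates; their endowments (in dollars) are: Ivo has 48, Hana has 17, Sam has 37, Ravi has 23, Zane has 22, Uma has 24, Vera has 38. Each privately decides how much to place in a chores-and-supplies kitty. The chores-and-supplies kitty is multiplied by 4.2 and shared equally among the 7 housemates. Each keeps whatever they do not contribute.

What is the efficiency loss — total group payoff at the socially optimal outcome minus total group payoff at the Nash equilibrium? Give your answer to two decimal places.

The private return per contributed unit is 4.2/7 = 0.6000 < 1 for every player regardless of endowment, so the Nash equilibrium is zero contribution and the group total is Σ E_j = 48 + 17 + 37 + 23 + 22 + 24 + 38 = 209.
Each contributed unit returns 4.200 to the group, so the social optimum is full contribution by everyone: group total = 4.200 × 209 = 877.80.
Efficiency loss = (4.200 − 1) × 209 = 668.80.

668.80 dollars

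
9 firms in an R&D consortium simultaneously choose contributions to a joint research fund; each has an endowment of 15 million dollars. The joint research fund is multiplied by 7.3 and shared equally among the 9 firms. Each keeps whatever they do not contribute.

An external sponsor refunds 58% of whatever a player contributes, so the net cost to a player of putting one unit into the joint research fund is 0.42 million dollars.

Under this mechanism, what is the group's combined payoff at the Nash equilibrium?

1063.80 million dollars

Under the mechanism each unit contributed yields (7.3/9) / 0.42 = 1.9312 back to its contributor per unit of net cost, which exceeds 1, making full contribution the dominant choice for everyone.
At the Nash equilibrium everyone contributes 15. Group total payoff = 9 × (15 × 0.58 + 7.3 × 15) = 1063.80.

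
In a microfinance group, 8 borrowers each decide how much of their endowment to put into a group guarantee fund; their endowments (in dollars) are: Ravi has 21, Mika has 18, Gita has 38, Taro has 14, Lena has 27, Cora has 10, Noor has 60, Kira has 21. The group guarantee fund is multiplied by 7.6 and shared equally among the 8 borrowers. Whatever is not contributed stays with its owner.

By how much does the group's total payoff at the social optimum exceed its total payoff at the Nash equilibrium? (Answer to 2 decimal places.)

1379.40 dollars

The private return per contributed unit is 7.6/8 = 0.9500 < 1 for every player regardless of endowment, so the Nash equilibrium is zero contribution and the group total is Σ E_j = 21 + 18 + 38 + 14 + 27 + 10 + 60 + 21 = 209.
Each contributed unit returns 7.600 to the group, so the social optimum is full contribution by everyone: group total = 7.600 × 209 = 1588.40.
Efficiency loss = (7.600 − 1) × 209 = 1379.40.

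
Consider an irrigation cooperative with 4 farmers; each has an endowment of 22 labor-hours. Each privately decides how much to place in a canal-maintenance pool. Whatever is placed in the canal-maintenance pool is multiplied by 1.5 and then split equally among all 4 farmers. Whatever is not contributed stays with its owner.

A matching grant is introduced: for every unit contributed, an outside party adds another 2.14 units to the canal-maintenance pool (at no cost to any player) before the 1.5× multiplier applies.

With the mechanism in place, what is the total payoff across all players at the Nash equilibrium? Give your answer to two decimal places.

Under the mechanism each unit contributed yields 1.5 × 3.14 / 4 = 1.1775 back to its contributor per unit of net cost, which exceeds 1, making full contribution the dominant choice for everyone.
So the Nash equilibrium is full contribution by all 4; the group earns 1.5 × 3.14 × 88 = 414.48.

414.48 labor-hours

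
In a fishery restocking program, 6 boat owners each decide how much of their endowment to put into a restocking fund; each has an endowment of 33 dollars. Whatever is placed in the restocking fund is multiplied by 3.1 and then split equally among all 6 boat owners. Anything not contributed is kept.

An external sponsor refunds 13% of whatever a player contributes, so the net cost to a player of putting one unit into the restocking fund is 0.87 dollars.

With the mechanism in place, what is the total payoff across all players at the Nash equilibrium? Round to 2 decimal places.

Even with the mechanism, each unit contributed returns only (3.1/6) / 0.87 = 0.5939 per unit of net cost, so contributing nothing is still dominant.
At the Nash equilibrium no one contributes; group total payoff = 6 × 33 = 198.

198.00 dollars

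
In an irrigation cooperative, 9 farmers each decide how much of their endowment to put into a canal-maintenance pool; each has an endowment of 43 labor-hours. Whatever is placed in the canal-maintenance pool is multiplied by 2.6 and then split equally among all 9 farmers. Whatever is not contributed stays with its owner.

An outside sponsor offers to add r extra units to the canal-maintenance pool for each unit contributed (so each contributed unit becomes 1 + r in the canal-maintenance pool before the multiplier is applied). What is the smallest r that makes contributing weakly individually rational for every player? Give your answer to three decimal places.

With matching at rate r, one contributed unit becomes (1 + r) in the canal-maintenance pool and returns 2.6 × (1 + r) / 9 to the contributor.
Setting this equal to 1: 1 + r = 9/2.6 = 3.4615.
So the minimum matching rate is r = 3.4615 − 1 = 2.462.

2.462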